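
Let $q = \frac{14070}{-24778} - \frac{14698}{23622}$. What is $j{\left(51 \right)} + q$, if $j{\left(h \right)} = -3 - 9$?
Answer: $- \frac{1930054894}{146326479} \approx -13.19$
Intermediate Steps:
$q = - \frac{174137146}{146326479}$ ($q = 14070 \left(- \frac{1}{24778}\right) - \frac{7349}{11811} = - \frac{7035}{12389} - \frac{7349}{11811} = - \frac{174137146}{146326479} \approx -1.1901$)
$j{\left(h \right)} = -12$ ($j{\left(h \right)} = -3 - 9 = -12$)
$j{\left(51 \right)} + q = -12 - \frac{174137146}{146326479} = - \frac{1930054894}{146326479}$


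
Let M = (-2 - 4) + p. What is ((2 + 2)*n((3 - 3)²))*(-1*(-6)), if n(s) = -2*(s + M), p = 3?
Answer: 144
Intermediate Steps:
M = -3 (M = (-2 - 4) + 3 = -6 + 3 = -3)
n(s) = 6 - 2*s (n(s) = -2*(s - 3) = -2*(-3 + s) = 6 - 2*s)
((2 + 2)*n((3 - 3)²))*(-1*(-6)) = ((2 + 2)*(6 - 2*(3 - 3)²))*(-1*(-6)) = (4*(6 - 2*0²))*6 = (4*(6 - 2*0))*6 = (4*(6 + 0))*6 = (4*6)*6 = 24*6 = 144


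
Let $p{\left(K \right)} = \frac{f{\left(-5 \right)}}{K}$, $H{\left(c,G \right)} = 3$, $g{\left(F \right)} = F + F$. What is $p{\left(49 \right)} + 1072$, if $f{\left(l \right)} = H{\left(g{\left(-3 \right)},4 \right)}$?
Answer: $\frac{52531}{49} \approx 1072.1$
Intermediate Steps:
$g{\left(F \right)} = 2 F$
$f{\left(l \right)} = 3$
$p{\left(K \right)} = \frac{3}{K}$
$p{\left(49 \right)} + 1072 = \frac{3}{49} + 1072 = \frac{52531}{49}$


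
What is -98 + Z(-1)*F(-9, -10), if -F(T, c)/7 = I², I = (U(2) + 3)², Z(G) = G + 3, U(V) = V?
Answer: -8848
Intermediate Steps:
Z(G) = 3 + G
I = 25 (I = (2 + 3)² = 5² = 25)
F(T, c) = -4375 (F(T, c) = -7*25² = -7*625 = -4375)
-98 + Z(-1)*F(-9, -10) = -98 + (3 - 1)*(-4375) = -98 + 2*(-4375) = -98 - 8750 = -8848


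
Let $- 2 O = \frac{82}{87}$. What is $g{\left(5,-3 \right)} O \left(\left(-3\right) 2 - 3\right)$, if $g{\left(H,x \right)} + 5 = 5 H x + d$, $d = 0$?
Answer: $- \frac{9840}{29} \approx -339.31$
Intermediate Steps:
$g{\left(H,x \right)} = -5 + 5 H x$ ($g{\left(H,x \right)} = -5 + \left(5 H x + 0\right) = -5 + 5 H x$)
$O = - \frac{41}{87}$ ($O = - \frac{82 \cdot \frac{1}{87}}{2} = \left(- \frac{1}{2}\right) \frac{82}{87} = - \frac{41}{87} \approx -0.47126$)
$g{\left(5,-3 \right)} O \left(\left(-3\right) 2 - 3\right) = \left(-5 + 5 \cdot 5 \left(-3\right)\right) \left(- \frac{41}{87}\right) \left(\left(-3\right) 2 - 3\right) = \left(-5 - 75\right) \left(- \frac{41}{87}\right) \left(-6 - 3\right) = \left(-80\right) \left(- \frac{41}{87}\right) \left(-9\right) = \frac{3280}{87} \left(-9\right) = - \frac{9840}{29}$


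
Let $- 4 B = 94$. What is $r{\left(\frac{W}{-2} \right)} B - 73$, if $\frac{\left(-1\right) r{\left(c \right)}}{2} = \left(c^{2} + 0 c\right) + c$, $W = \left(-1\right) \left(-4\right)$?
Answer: $21$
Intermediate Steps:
$W = 4$
$r{\left(c \right)} = - 2 c - 2 c^{2}$ ($r{\left(c \right)} = - 2 \left(\left(c^{2} + 0 c\right) + c\right) = - 2 \left(\left(c^{2} + 0\right) + c\right) = - 2 \left(c^{2} + c\right) = - 2 \left(c + c^{2}\right) = - 2 c - 2 c^{2}$)
$B = - \frac{47}{2}$ ($B = \left(- \frac{1}{4}\right) 94 = - \frac{47}{2} \approx -23.5$)
$r{\left(\frac{W}{-2} \right)} B - 73 = - 2 \frac{4}{-2} \left(1 + \frac{4}{-2}\right) \left(- \frac{47}{2}\right) - 73 = - 2 \cdot 4 \left(- \frac{1}{2}\right) \left(1 + 4 \left(- \frac{1}{2}\right)\right) \left(- \frac{47}{2}\right) - 73 = \left(-2\right) \left(-2\right) \left(1 - 2\right) \left(- \frac{47}{2}\right) - 73 = \left(-2\right) \left(-2\right) \left(-1\right) \left(- \frac{47}{2}\right) - 73 = \left(-4\right) \left(- \frac{47}{2}\right) - 73 = 94 - 73 = 21$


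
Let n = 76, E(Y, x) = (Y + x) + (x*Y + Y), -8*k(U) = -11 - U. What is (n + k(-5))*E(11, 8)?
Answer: 18113/2 ≈ 9056.5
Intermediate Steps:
k(U) = 11/8 + U/8 (k(U) = -(-11 - U)/8 = 11/8 + U/8)
E(Y, x) = x + 2*Y + Y*x (E(Y, x) = (Y + x) + (Y*x + Y) = (Y + x) + (Y + Y*x) = x + 2*Y + Y*x)
(n + k(-5))*E(11, 8) = (76 + (11/8 + (⅛)*(-5)))*(8 + 2*11 + 11*8) = (76 + (11/8 - 5/8))*(8 + 22 + 88) = (76 + ¾)*118 = (307/4)*118 = 18113/2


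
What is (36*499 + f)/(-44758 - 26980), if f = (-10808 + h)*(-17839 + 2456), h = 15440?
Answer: 35618046/35869 ≈ 993.00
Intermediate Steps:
f = -71254056 (f = (-10808 + 15440)*(-17839 + 2456) = 4632*(-15383) = -71254056)
(36*499 + f)/(-44758 - 26980) = (36*499 - 71254056)/(-44758 - 26980) = (17964 - 71254056)/(-71738) = -71236092*(-1/71738) = 35618046/35869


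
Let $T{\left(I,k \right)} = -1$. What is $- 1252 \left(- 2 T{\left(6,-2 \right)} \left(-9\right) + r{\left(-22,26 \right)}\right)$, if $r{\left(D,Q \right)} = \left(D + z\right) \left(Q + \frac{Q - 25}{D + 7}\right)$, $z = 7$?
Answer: $509564$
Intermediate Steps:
$r{\left(D,Q \right)} = \left(7 + D\right) \left(Q + \frac{-25 + Q}{7 + D}\right)$ ($r{\left(D,Q \right)} = \left(D + 7\right) \left(Q + \frac{Q - 25}{D + 7}\right) = \left(7 + D\right) \left(Q + \frac{-25 + Q}{7 + D}\right)$)
$- 1252 \left(- 2 T{\left(6,-2 \right)} \left(-9\right) + r{\left(-22,26 \right)}\right) = - 1252 \left(\left(-2\right) \left(-1\right) \left(-9\right) - 389\right) = - 1252 \left(2 \left(-9\right) - 389\right) = - 1252 \left(-18 - 389\right) = \left(-1252\right) \left(-407\right) = 509564$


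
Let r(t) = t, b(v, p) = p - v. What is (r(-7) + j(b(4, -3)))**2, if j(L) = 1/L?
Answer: 2500/49 ≈ 51.020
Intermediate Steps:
(r(-7) + j(b(4, -3)))**2 = (-7 + 1/(-3 - 1*4))**2 = (-7 + 1/(-3 - 4))**2 = (-7 + 1/(-7))**2 = (-7 - 1/7)**2 = (-50/7)**2 = 2500/49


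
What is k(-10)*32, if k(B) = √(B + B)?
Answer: 64*I*√5 ≈ 143.11*I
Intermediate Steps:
k(B) = √2*√B (k(B) = √(2*B) = √2*√B)
k(-10)*32 = (√2*√(-10))*32 = (√2*(I*√10))*32 = (2*I*√5)*32 = 64*I*√5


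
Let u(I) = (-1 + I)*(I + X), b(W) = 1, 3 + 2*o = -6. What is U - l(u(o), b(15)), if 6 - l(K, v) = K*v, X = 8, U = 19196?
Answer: 76683/4 ≈ 19171.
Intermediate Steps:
o = -9/2 (o = -3/2 + (1/2)*(-6) = -3/2 - 3 = -9/2 ≈ -4.5000)
u(I) = (-1 + I)*(8 + I) (u(I) = (-1 + I)*(I + 8) = (-1 + I)*(8 + I))
l(K, v) = 6 - K*v
U - l(u(o), b(15)) = 19196 - (6 - 1*(-8 + (-9/2)**2 + 7*(-9/2))*1) = 19196 - (6 - 1*(-8 + 81/4 - 63/2)*1) = 19196 - (6 - 1*(-77/4)*1) = 19196 - (6 + 77/4) = 19196 - 1*101/4 = 19196 - 101/4 = 76683/4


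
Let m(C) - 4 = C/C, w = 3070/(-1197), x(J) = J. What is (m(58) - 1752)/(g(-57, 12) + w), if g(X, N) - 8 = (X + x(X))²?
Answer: -2091159/15562718 ≈ -0.13437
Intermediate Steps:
w = -3070/1197 (w = 3070*(-1/1197) = -3070/1197 ≈ -2.5647)
g(X, N) = 8 + 4*X² (g(X, N) = 8 + (X + X)² = 8 + (2*X)² = 8 + 4*X²)
m(C) = 5 (m(C) = 4 + C/C = 4 + 1 = 5)
(m(58) - 1752)/(g(-57, 12) + w) = (5 - 1752)/((8 + 4*(-57)²) - 3070/1197) = -1747/((8 + 4*3249) - 3070/1197) = -1747/((8 + 12996) - 3070/1197) = -1747/(13004 - 3070/1197) = -1747/15562718/1197 = -1747*1197/15562718 = -2091159/15562718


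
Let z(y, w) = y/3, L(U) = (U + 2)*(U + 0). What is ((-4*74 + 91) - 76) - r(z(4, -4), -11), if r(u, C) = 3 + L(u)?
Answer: -2596/9 ≈ -288.44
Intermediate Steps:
L(U) = U*(2 + U) (L(U) = (2 + U)*U = U*(2 + U))
z(y, w) = y/3 (z(y, w) = y*(1/3) = y/3)
r(u, C) = 3 + u*(2 + u)
((-4*74 + 91) - 76) - r(z(4, -4), -11) = ((-4*74 + 91) - 76) - (3 + ((1/3)*4)*(2 + (1/3)*4)) = ((-296 + 91) - 76) - (3 + 4*(2 + 4/3)/3) = (-205 - 76) - (3 + (4/3)*(10/3)) = -281 - (3 + 40/9) = -281 - 1*67/9 = -281 - 67/9 = -2596/9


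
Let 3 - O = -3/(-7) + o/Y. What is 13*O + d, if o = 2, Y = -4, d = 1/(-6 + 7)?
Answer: 573/14 ≈ 40.929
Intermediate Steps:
d = 1 (d = 1/1 = 1)
O = 43/14 (O = 3 - (-3/(-7) + 2/(-4)) = 3 - (-3*(-⅐) + 2*(-¼)) = 3 - (3/7 - ½) = 3 - 1*(-1/14) = 3 + 1/14 = 43/14 ≈ 3.0714)
13*O + d = 13*(43/14) + 1 = 559/14 + 1 = 573/14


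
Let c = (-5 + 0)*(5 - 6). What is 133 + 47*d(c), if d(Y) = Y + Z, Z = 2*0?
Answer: 368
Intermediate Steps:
Z = 0
c = 5 (c = -5*(-1) = 5)
d(Y) = Y (d(Y) = Y + 0 = Y)
133 + 47*d(c) = 133 + 47*5 = 133 + 235 = 368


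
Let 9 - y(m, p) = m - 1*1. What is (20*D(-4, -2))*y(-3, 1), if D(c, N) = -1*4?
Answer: -1040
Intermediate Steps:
D(c, N) = -4
y(m, p) = 10 - m (y(m, p) = 9 - (m - 1*1) = 9 - (m - 1) = 9 - (-1 + m) = 9 + (1 - m) = 10 - m)
(20*D(-4, -2))*y(-3, 1) = (20*(-4))*(10 - 1*(-3)) = -80*(10 + 3) = -80*13 = -1040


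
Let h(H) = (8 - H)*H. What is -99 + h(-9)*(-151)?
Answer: 23004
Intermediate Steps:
h(H) = H*(8 - H)
-99 + h(-9)*(-151) = -99 - 9*(8 - 1*(-9))*(-151) = -99 - 9*(8 + 9)*(-151) = -99 - 9*17*(-151) = -99 - 153*(-151) = -99 + 23103 = 23004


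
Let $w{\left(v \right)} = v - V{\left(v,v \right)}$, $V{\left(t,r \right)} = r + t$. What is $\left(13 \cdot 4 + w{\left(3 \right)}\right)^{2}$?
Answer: $2401$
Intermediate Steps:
$w{\left(v \right)} = - v$ ($w{\left(v \right)} = v - \left(v + v\right) = v - 2 v = - v$)
$\left(13 \cdot 4 + w{\left(3 \right)}\right)^{2} = \left(13 \cdot 4 - 3\right)^{2} = \left(52 - 3\right)^{2} = 49^{2} = 2401$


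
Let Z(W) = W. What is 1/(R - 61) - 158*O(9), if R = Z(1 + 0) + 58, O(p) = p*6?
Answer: -17065/2 ≈ -8532.5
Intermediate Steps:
O(p) = 6*p
R = 59 (R = (1 + 0) + 58 = 1 + 58 = 59)
1/(R - 61) - 158*O(9) = 1/(59 - 61) - 948*9 = 1/(-2) - 158*54 = -½ - 8532 = -17065/2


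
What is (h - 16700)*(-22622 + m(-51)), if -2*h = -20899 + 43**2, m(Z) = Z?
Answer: 162678775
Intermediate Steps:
h = 9525 (h = -(-20899 + 43**2)/2 = -(-20899 + 1849)/2 = -1/2*(-19050) = 9525)
(h - 16700)*(-22622 + m(-51)) = (9525 - 16700)*(-22622 - 51) = -7175*(-22673) = 162678775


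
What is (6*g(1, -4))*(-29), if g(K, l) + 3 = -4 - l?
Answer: 522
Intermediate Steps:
g(K, l) = -7 - l (g(K, l) = -3 + (-4 - l) = -7 - l)
(6*g(1, -4))*(-29) = (6*(-7 - 1*(-4)))*(-29) = (6*(-7 + 4))*(-29) = (6*(-3))*(-29) = -18*(-29) = 522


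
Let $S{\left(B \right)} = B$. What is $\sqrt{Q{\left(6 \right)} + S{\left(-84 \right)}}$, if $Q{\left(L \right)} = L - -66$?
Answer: $2 i \sqrt{3} \approx 3.4641 i$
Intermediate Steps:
$Q{\left(L \right)} = 66 + L$ ($Q{\left(L \right)} = L + 66 = 66 + L$)
$\sqrt{Q{\left(6 \right)} + S{\left(-84 \right)}} = \sqrt{\left(66 + 6\right) - 84} = \sqrt{72 - 84} = \sqrt{-12} = 2 i \sqrt{3}$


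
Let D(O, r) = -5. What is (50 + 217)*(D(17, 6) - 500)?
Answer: -134835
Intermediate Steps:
(50 + 217)*(D(17, 6) - 500) = (50 + 217)*(-5 - 500) = 267*(-505) = -134835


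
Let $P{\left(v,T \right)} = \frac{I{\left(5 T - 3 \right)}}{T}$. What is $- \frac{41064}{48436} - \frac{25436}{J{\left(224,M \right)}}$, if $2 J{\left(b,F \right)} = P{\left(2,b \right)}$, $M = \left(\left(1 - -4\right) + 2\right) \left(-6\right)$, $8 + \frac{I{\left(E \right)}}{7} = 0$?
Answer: $\frac{2464025926}{12109} \approx 2.0349 \cdot 10^{5}$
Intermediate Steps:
$I{\left(E \right)} = -56$ ($I{\left(E \right)} = -56 + 7 \cdot 0 = -56 + 0 = -56$)
$M = -42$ ($M = \left(\left(1 + 4\right) + 2\right) \left(-6\right) = \left(5 + 2\right) \left(-6\right) = 7 \left(-6\right) = -42$)
$P{\left(v,T \right)} = - \frac{56}{T}$
$J{\left(b,F \right)} = - \frac{28}{b}$ ($J{\left(b,F \right)} = \frac{\left(-56\right) \frac{1}{b}}{2} = - \frac{28}{b}$)
$- \frac{41064}{48436} - \frac{25436}{J{\left(224,M \right)}} = - \frac{41064}{48436} - \frac{25436}{\left(-28\right) \frac{1}{224}} = \left(-41064\right) \frac{1}{48436} - \frac{25436}{\left(-28\right) \frac{1}{224}} = - \frac{10266}{12109} - \frac{25436}{- \frac{1}{8}} = - \frac{10266}{12109} - -203488 = - \frac{10266}{12109} + 203488 = \frac{2464025926}{12109}$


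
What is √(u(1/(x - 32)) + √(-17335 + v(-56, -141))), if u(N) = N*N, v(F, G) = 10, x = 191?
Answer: √(1 + 379215*I*√77)/159 ≈ 8.1125 + 8.1125*I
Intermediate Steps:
u(N) = N²
√(u(1/(x - 32)) + √(-17335 + v(-56, -141))) = √((1/(191 - 32))² + √(-17335 + 10)) = √((1/159)² + √(-17325)) = √((1/159)² + 15*I*√77) = √(1/25281 + 15*I*√77)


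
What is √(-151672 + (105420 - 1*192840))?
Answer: 2*I*√59773 ≈ 488.97*I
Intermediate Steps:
√(-151672 + (105420 - 1*192840)) = √(-151672 + (105420 - 192840)) = √(-151672 - 87420) = √(-239092) = 2*I*√59773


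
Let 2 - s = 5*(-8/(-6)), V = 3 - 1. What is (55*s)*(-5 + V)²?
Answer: -2310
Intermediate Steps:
V = 2
s = -14/3 (s = 2 - 5*(-8/(-6)) = 2 - 5*(-8*(-⅙)) = 2 - 5*4/3 = 2 - 1*20/3 = 2 - 20/3 = -14/3 ≈ -4.6667)
(55*s)*(-5 + V)² = (55*(-14/3))*(-5 + 2)² = -770/3*(-3)² = -770/3*9 = -2310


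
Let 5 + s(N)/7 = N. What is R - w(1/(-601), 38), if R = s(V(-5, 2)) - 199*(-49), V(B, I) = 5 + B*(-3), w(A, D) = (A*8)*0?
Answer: 9856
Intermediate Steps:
w(A, D) = 0 (w(A, D) = (8*A)*0 = 0)
V(B, I) = 5 - 3*B
s(N) = -35 + 7*N
R = 9856 (R = (-35 + 7*(5 - 3*(-5))) - 199*(-49) = (-35 + 7*(5 + 15)) + 9751 = (-35 + 7*20) + 9751 = (-35 + 140) + 9751 = 105 + 9751 = 9856)
R - w(1/(-601), 38) = 9856 - 1*0 = 9856 + 0 = 9856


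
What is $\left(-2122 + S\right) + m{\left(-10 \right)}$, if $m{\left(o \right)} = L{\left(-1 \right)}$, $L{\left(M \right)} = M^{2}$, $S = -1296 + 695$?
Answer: $-2722$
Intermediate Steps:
$S = -601$
$m{\left(o \right)} = 1$ ($m{\left(o \right)} = \left(-1\right)^{2} = 1$)
$\left(-2122 + S\right) + m{\left(-10 \right)} = \left(-2122 - 601\right) + 1 = -2723 + 1 = -2722$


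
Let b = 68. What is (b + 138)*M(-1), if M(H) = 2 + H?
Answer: 206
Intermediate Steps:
(b + 138)*M(-1) = (68 + 138)*(2 - 1) = 206*1 = 206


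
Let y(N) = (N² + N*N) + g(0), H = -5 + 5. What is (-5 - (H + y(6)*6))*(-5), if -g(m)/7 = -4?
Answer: 3025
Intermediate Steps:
g(m) = 28 (g(m) = -7*(-4) = 28)
H = 0
y(N) = 28 + 2*N² (y(N) = (N² + N*N) + 28 = (N² + N²) + 28 = 2*N² + 28 = 28 + 2*N²)
(-5 - (H + y(6)*6))*(-5) = (-5 - (0 + (28 + 2*6²)*6))*(-5) = (-5 - (0 + (28 + 2*36)*6))*(-5) = (-5 - (0 + (28 + 72)*6))*(-5) = (-5 - (0 + 100*6))*(-5) = (-5 - (0 + 600))*(-5) = (-5 - 1*600)*(-5) = (-5 - 600)*(-5) = -605*(-5) = 3025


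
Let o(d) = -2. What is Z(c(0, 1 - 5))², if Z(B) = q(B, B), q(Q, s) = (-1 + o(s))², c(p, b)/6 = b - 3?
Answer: 81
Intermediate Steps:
c(p, b) = -18 + 6*b (c(p, b) = 6*(b - 3) = 6*(-3 + b) = -18 + 6*b)
q(Q, s) = 9 (q(Q, s) = (-1 - 2)² = (-3)² = 9)
Z(B) = 9
Z(c(0, 1 - 5))² = 9² = 81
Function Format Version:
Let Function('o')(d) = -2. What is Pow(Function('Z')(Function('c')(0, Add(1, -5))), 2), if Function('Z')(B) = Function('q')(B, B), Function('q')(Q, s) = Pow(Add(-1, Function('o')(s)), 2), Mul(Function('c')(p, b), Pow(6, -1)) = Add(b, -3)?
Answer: 81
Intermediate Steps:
Function('c')(p, b) = Add(-18, Mul(6, b)) (Function('c')(p, b) = Mul(6, Add(b, -3)) = Mul(6, Add(-3, b)) = Add(-18, Mul(6, b)))
Function('q')(Q, s) = 9 (Function('q')(Q, s) = Pow(Add(-1, -2), 2) = Pow(-3, 2) = 9)
Function('Z')(B) = 9
Pow(Function('Z')(Function('c')(0, Add(1, -5))), 2) = Pow(9, 2) = 81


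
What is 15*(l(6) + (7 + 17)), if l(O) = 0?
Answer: 360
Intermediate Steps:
15*(l(6) + (7 + 17)) = 15*(0 + (7 + 17)) = 15*(0 + 24) = 15*24 = 360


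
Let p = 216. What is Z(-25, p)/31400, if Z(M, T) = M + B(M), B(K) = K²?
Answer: 3/157 ≈ 0.019108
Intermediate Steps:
Z(M, T) = M + M²
Z(-25, p)/31400 = -25*(1 - 25)/31400 = -25*(-24)*(1/31400) = 600*(1/31400) = 3/157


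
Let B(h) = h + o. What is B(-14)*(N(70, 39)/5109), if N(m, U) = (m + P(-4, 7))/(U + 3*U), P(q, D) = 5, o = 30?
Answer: 100/66417 ≈ 0.0015056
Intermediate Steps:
N(m, U) = (5 + m)/(4*U) (N(m, U) = (m + 5)/(U + 3*U) = (5 + m)/((4*U)) = (5 + m)*(1/(4*U)) = (5 + m)/(4*U))
B(h) = 30 + h (B(h) = h + 30 = 30 + h)
B(-14)*(N(70, 39)/5109) = (30 - 14)*(((1/4)*(5 + 70)/39)/5109) = 16*(((1/4)*(1/39)*75)*(1/5109)) = 16*((25/52)*(1/5109)) = 16*(25/265668) = 100/66417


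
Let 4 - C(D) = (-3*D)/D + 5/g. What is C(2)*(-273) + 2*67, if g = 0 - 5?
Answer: -2050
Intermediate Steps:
g = -5
C(D) = 8 (C(D) = 4 - ((-3*D)/D + 5/(-5)) = 4 - (-3 + 5*(-⅕)) = 4 - (-3 - 1) = 4 - 1*(-4) = 4 + 4 = 8)
C(2)*(-273) + 2*67 = 8*(-273) + 2*67 = -2184 + 134 = -2050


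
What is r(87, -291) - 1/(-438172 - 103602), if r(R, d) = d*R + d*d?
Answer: 32161871737/541774 ≈ 59364.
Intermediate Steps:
r(R, d) = d² + R*d (r(R, d) = R*d + d² = d² + R*d)
r(87, -291) - 1/(-438172 - 103602) = -291*(87 - 291) - 1/(-438172 - 103602) = -291*(-204) - 1/(-541774) = 59364 - 1*(-1/541774) = 59364 + 1/541774 = 32161871737/541774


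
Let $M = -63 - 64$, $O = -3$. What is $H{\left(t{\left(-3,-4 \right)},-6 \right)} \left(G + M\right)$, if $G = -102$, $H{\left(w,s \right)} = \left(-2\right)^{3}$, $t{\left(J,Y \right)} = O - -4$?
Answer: $1832$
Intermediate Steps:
$t{\left(J,Y \right)} = 1$ ($t{\left(J,Y \right)} = -3 - -4 = -3 + 4 = 1$)
$H{\left(w,s \right)} = -8$
$M = -127$ ($M = -63 - 64 = -127$)
$H{\left(t{\left(-3,-4 \right)},-6 \right)} \left(G + M\right) = - 8 \left(-102 - 127\right) = \left(-8\right) \left(-229\right) = 1832$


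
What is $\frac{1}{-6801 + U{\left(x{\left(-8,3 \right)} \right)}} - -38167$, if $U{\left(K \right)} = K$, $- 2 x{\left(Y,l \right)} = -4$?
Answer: $\frac{259497432}{6799} \approx 38167.0$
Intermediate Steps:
$x{\left(Y,l \right)} = 2$ ($x{\left(Y,l \right)} = \left(- \frac{1}{2}\right) \left(-4\right) = 2$)
$\frac{1}{-6801 + U{\left(x{\left(-8,3 \right)} \right)}} - -38167 = \frac{1}{-6801 + 2} - -38167 = \frac{1}{-6799} + 38167 = - \frac{1}{6799} + 38167 = \frac{259497432}{6799}$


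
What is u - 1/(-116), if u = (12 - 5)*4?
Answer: 3249/116 ≈ 28.009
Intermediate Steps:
u = 28 (u = 7*4 = 28)
u - 1/(-116) = 28 - 1/(-116) = 28 - 1*(-1/116) = 28 + 1/116 = 3249/116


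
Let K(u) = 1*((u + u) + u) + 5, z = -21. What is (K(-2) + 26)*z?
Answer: -525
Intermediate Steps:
K(u) = 5 + 3*u (K(u) = 1*(2*u + u) + 5 = 1*(3*u) + 5 = 3*u + 5 = 5 + 3*u)
(K(-2) + 26)*z = ((5 + 3*(-2)) + 26)*(-21) = ((5 - 6) + 26)*(-21) = (-1 + 26)*(-21) = 25*(-21) = -525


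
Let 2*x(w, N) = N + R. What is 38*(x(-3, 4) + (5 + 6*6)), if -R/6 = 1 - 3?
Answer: 1862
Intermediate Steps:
R = 12 (R = -6*(1 - 3) = -6*(-2) = 12)
x(w, N) = 6 + N/2 (x(w, N) = (N + 12)/2 = (12 + N)/2 = 6 + N/2)
38*(x(-3, 4) + (5 + 6*6)) = 38*((6 + (½)*4) + (5 + 6*6)) = 38*((6 + 2) + (5 + 36)) = 38*(8 + 41) = 38*49 = 1862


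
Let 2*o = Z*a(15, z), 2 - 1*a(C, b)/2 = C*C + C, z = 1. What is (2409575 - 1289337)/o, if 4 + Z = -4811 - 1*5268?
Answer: 80017/171411 ≈ 0.46681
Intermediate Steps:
Z = -10083 (Z = -4 + (-4811 - 1*5268) = -4 + (-4811 - 5268) = -4 - 10079 = -10083)
a(C, b) = 4 - 2*C - 2*C**2 (a(C, b) = 4 - 2*(C*C + C) = 4 - 2*(C**2 + C) = 4 - 2*(C + C**2) = 4 + (-2*C - 2*C**2) = 4 - 2*C - 2*C**2)
o = 2399754 (o = (-10083*(4 - 2*15 - 2*15**2))/2 = (-10083*(4 - 30 - 2*225))/2 = (-10083*(4 - 30 - 450))/2 = (-10083*(-476))/2 = (1/2)*4799508 = 2399754)
(2409575 - 1289337)/o = (2409575 - 1289337)/2399754 = 1120238*(1/2399754) = 80017/171411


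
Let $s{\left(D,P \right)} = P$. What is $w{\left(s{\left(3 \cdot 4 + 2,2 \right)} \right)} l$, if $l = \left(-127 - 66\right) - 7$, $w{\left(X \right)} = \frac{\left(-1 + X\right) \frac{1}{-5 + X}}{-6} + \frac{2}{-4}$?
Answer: $\frac{800}{9} \approx 88.889$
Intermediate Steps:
$w{\left(X \right)} = - \frac{1}{2} - \frac{-1 + X}{6 \left(-5 + X\right)}$ ($w{\left(X \right)} = \frac{-1 + X}{-5 + X} \left(- \frac{1}{6}\right) + 2 \left(- \frac{1}{4}\right) = - \frac{-1 + X}{6 \left(-5 + X\right)} - \frac{1}{2} = - \frac{1}{2} - \frac{-1 + X}{6 \left(-5 + X\right)}$)
$l = -200$ ($l = -193 - 7 = -200$)
$w{\left(s{\left(3 \cdot 4 + 2,2 \right)} \right)} l = \frac{2 \left(4 - 2\right)}{3 \left(-5 + 2\right)} \left(-200\right) = \frac{2 \left(4 - 2\right)}{3 \left(-3\right)} \left(-200\right) = \frac{2}{3} \left(- \frac{1}{3}\right) 2 \left(-200\right) = \left(- \frac{4}{9}\right) \left(-200\right) = \frac{800}{9}$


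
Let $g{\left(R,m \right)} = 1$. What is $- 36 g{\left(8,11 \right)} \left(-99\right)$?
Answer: $3564$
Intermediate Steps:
$- 36 g{\left(8,11 \right)} \left(-99\right) = \left(-36\right) 1 \left(-99\right) = \left(-36\right) \left(-99\right) = 3564$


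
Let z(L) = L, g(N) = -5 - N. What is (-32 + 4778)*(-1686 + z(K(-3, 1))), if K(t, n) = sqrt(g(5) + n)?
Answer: -8001756 + 14238*I ≈ -8.0018e+6 + 14238.0*I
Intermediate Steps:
K(t, n) = sqrt(-10 + n) (K(t, n) = sqrt((-5 - 1*5) + n) = sqrt((-5 - 5) + n) = sqrt(-10 + n))
(-32 + 4778)*(-1686 + z(K(-3, 1))) = (-32 + 4778)*(-1686 + sqrt(-10 + 1)) = 4746*(-1686 + sqrt(-9)) = 4746*(-1686 + 3*I) = -8001756 + 14238*I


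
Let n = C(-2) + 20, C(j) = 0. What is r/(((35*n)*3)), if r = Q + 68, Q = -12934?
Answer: -919/150 ≈ -6.1267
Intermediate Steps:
n = 20 (n = 0 + 20 = 20)
r = -12866 (r = -12934 + 68 = -12866)
r/(((35*n)*3)) = -12866/((35*20)*3) = -12866/(700*3) = -12866/2100 = -12866*1/2100 = -919/150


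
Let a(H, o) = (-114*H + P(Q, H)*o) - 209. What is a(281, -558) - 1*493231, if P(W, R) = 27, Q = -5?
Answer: -540540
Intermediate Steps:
a(H, o) = -209 - 114*H + 27*o (a(H, o) = (-114*H + 27*o) - 209 = -209 - 114*H + 27*o)
a(281, -558) - 1*493231 = (-209 - 114*281 + 27*(-558)) - 1*493231 = (-209 - 32034 - 15066) - 493231 = -47309 - 493231 = -540540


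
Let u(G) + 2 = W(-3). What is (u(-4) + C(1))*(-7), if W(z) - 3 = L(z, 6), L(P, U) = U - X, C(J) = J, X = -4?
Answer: -84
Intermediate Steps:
L(P, U) = 4 + U (L(P, U) = U - 1*(-4) = U + 4 = 4 + U)
W(z) = 13 (W(z) = 3 + (4 + 6) = 3 + 10 = 13)
u(G) = 11 (u(G) = -2 + 13 = 11)
(u(-4) + C(1))*(-7) = (11 + 1)*(-7) = 12*(-7) = -84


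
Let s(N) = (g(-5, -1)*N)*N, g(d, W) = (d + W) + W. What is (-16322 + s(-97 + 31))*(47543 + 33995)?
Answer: -3817119932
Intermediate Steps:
g(d, W) = d + 2*W (g(d, W) = (W + d) + W = d + 2*W)
s(N) = -7*N² (s(N) = ((-5 + 2*(-1))*N)*N = ((-5 - 2)*N)*N = (-7*N)*N = -7*N²)
(-16322 + s(-97 + 31))*(47543 + 33995) = (-16322 - 7*(-97 + 31)²)*(47543 + 33995) = (-16322 - 7*(-66)²)*81538 = (-16322 - 7*4356)*81538 = (-16322 - 30492)*81538 = -46814*81538 = -3817119932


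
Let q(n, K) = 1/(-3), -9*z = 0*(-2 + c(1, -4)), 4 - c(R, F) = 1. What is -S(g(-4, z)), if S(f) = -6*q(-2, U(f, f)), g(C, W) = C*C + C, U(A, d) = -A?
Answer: -2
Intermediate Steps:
c(R, F) = 3 (c(R, F) = 4 - 1*1 = 4 - 1 = 3)
z = 0 (z = -0*(-2 + 3) = -0 = -⅑*0 = 0)
g(C, W) = C + C² (g(C, W) = C² + C = C + C²)
q(n, K) = -⅓
S(f) = 2 (S(f) = -6*(-⅓) = 2)
-S(g(-4, z)) = -1*2 = -2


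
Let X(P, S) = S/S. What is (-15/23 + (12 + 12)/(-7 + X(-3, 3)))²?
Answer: 11449/529 ≈ 21.643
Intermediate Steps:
X(P, S) = 1
(-15/23 + (12 + 12)/(-7 + X(-3, 3)))² = (-15/23 + (12 + 12)/(-7 + 1))² = (-15*1/23 + 24/(-6))² = (-15/23 + 24*(-⅙))² = (-15/23 - 4)² = (-107/23)² = 11449/529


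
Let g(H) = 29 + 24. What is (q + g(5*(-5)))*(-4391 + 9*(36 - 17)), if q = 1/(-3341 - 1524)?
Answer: -217620336/973 ≈ -2.2366e+5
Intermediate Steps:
g(H) = 53
q = -1/4865 (q = 1/(-4865) = -1/4865 ≈ -0.00020555)
(q + g(5*(-5)))*(-4391 + 9*(36 - 17)) = (-1/4865 + 53)*(-4391 + 9*(36 - 17)) = 257844*(-4391 + 9*19)/4865 = 257844*(-4391 + 171)/4865 = (257844/4865)*(-4220) = -217620336/973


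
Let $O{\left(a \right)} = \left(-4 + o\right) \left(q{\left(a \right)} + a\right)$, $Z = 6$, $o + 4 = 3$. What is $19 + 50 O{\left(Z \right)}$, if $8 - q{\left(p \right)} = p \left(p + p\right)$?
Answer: $14519$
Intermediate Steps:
$o = -1$ ($o = -4 + 3 = -1$)
$q{\left(p \right)} = 8 - 2 p^{2}$ ($q{\left(p \right)} = 8 - p \left(p + p\right) = 8 - p 2 p = 8 - 2 p^{2}$)
$O{\left(a \right)} = -40 - 5 a + 10 a^{2}$ ($O{\left(a \right)} = \left(-4 - 1\right) \left(\left(8 - 2 a^{2}\right) + a\right) = - 5 \left(8 + a - 2 a^{2}\right) = -40 - 5 a + 10 a^{2}$)
$19 + 50 O{\left(Z \right)} = 19 + 50 \left(-40 - 30 + 10 \cdot 6^{2}\right) = 19 + 50 \left(-40 - 30 + 10 \cdot 36\right) = 19 + 50 \left(-40 - 30 + 360\right) = 19 + 50 \cdot 290 = 19 + 14500 = 14519$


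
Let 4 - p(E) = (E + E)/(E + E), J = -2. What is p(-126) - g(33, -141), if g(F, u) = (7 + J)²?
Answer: -22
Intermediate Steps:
p(E) = 3 (p(E) = 4 - (E + E)/(E + E) = 4 - 2*E/(2*E) = 4 - 2*E*1/(2*E) = 4 - 1*1 = 4 - 1 = 3)
g(F, u) = 25 (g(F, u) = (7 - 2)² = 5² = 25)
p(-126) - g(33, -141) = 3 - 1*25 = 3 - 25 = -22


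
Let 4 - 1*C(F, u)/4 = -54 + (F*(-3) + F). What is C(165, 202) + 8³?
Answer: 2064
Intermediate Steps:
C(F, u) = 232 + 8*F (C(F, u) = 16 - 4*(-54 + (F*(-3) + F)) = 16 - 4*(-54 + (-3*F + F)) = 16 - 4*(-54 - 2*F) = 16 + (216 + 8*F) = 232 + 8*F)
C(165, 202) + 8³ = (232 + 8*165) + 8³ = (232 + 1320) + 512 = 1552 + 512 = 2064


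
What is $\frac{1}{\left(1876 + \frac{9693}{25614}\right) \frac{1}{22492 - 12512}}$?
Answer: $\frac{28403080}{5340173} \approx 5.3188$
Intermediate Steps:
$\frac{1}{\left(1876 + \frac{9693}{25614}\right) \frac{1}{22492 - 12512}} = \frac{1}{\left(1876 + 9693 \cdot \frac{1}{25614}\right) \frac{1}{9980}} = \frac{1}{\left(1876 + \frac{1077}{2846}\right) \frac{1}{9980}} = \frac{1}{\frac{5340173}{2846} \cdot \frac{1}{9980}} = \frac{1}{\frac{5340173}{28403080}} = \frac{28403080}{5340173}$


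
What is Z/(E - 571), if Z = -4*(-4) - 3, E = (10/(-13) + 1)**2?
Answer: -2197/96490 ≈ -0.022769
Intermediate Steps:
E = 9/169 (E = (10*(-1/13) + 1)**2 = (-10/13 + 1)**2 = (3/13)**2 = 9/169 ≈ 0.053254)
Z = 13 (Z = 16 - 3 = 13)
Z/(E - 571) = 13/(9/169 - 571) = 13/(-96490/169) = -169/96490*13 = -2197/96490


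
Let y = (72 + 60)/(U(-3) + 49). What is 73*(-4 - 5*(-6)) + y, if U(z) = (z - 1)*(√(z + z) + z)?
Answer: 659338/347 + 48*I*√6/347 ≈ 1900.1 + 0.33883*I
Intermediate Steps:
U(z) = (-1 + z)*(z + √2*√z) (U(z) = (-1 + z)*(√(2*z) + z) = (-1 + z)*(√2*√z + z) = (-1 + z)*(z + √2*√z))
y = 132/(61 - 4*I*√6) (y = (72 + 60)/(((-3)² - 1*(-3) + √2*(-3)^(3/2) - √2*√(-3)) + 49) = 132/((9 + 3 + √2*(-3*I*√3) - √2*I*√3) + 49) = 132/((9 + 3 - 3*I*√6 - I*√6) + 49) = 132/((12 - 4*I*√6) + 49) = 132/(61 - 4*I*√6) ≈ 2.1095 + 0.33883*I)
73*(-4 - 5*(-6)) + y = 73*(-4 - 5*(-6)) + (732/347 + 48*I*√6/347) = 73*(-4 + 30) + (732/347 + 48*I*√6/347) = 73*26 + (732/347 + 48*I*√6/347) = 1898 + (732/347 + 48*I*√6/347) = 659338/347 + 48*I*√6/347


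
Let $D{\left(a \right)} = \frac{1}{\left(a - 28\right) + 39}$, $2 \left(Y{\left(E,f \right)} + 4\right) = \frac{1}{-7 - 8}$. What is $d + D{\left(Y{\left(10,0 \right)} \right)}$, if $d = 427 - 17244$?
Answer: $- \frac{3514723}{209} \approx -16817.0$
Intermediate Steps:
$Y{\left(E,f \right)} = - \frac{121}{30}$ ($Y{\left(E,f \right)} = -4 + \frac{1}{2 \left(-7 - 8\right)} = -4 + \frac{1}{2 \left(-15\right)} = -4 + \frac{1}{2} \left(- \frac{1}{15}\right) = -4 - \frac{1}{30} = - \frac{121}{30}$)
$D{\left(a \right)} = \frac{1}{11 + a}$ ($D{\left(a \right)} = \frac{1}{\left(-28 + a\right) + 39} = \frac{1}{11 + a}$)
$d = -16817$ ($d = 427 - 17244 = -16817$)
$d + D{\left(Y{\left(10,0 \right)} \right)} = -16817 + \frac{1}{11 - \frac{121}{30}} = -16817 + \frac{1}{\frac{209}{30}} = -16817 + \frac{30}{209} = - \frac{3514723}{209}$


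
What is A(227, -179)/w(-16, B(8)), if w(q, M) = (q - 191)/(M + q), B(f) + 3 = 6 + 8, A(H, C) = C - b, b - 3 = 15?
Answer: -985/207 ≈ -4.7585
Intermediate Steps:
b = 18 (b = 3 + 15 = 18)
A(H, C) = -18 + C (A(H, C) = C - 1*18 = C - 18 = -18 + C)
B(f) = 11 (B(f) = -3 + (6 + 8) = -3 + 14 = 11)
w(q, M) = (-191 + q)/(M + q)
A(227, -179)/w(-16, B(8)) = (-18 - 179)/(((-191 - 16)/(11 - 16))) = -197/(-207/(-5)) = -197/((-1/5*(-207))) = -197/207/5 = -197*5/207 = -985/207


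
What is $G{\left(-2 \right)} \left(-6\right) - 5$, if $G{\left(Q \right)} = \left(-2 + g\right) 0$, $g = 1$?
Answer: $-5$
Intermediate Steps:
$G{\left(Q \right)} = 0$ ($G{\left(Q \right)} = \left(-2 + 1\right) 0 = \left(-1\right) 0 = 0$)
$G{\left(-2 \right)} \left(-6\right) - 5 = 0 \left(-6\right) - 5 = 0 - 5 = -5$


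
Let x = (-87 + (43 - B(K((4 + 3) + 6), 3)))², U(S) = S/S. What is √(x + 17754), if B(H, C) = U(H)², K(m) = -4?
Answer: √19779 ≈ 140.64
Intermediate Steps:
U(S) = 1
B(H, C) = 1 (B(H, C) = 1² = 1)
x = 2025 (x = (-87 + (43 - 1*1))² = (-87 + (43 - 1))² = (-87 + 42)² = (-45)² = 2025)
√(x + 17754) = √(2025 + 17754) = √19779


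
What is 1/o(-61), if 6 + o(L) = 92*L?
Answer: -1/5618 ≈ -0.00017800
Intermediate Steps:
o(L) = -6 + 92*L
1/o(-61) = 1/(-6 + 92*(-61)) = 1/(-6 - 5612) = 1/(-5618) = -1/5618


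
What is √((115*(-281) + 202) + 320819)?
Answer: 11*√2386 ≈ 537.31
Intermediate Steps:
√((115*(-281) + 202) + 320819) = √((-32315 + 202) + 320819) = √(-32113 + 320819) = √288706 = 11*√2386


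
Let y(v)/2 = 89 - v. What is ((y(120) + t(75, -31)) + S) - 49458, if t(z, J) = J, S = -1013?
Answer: -50564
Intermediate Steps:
y(v) = 178 - 2*v (y(v) = 2*(89 - v) = 178 - 2*v)
((y(120) + t(75, -31)) + S) - 49458 = (((178 - 2*120) - 31) - 1013) - 49458 = (((178 - 240) - 31) - 1013) - 49458 = ((-62 - 31) - 1013) - 49458 = (-93 - 1013) - 49458 = -1106 - 49458 = -50564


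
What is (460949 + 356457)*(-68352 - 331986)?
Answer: -327238683228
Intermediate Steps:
(460949 + 356457)*(-68352 - 331986) = 817406*(-400338) = -327238683228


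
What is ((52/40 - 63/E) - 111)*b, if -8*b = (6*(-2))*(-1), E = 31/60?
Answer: 215421/620 ≈ 347.45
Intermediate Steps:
E = 31/60 (E = 31*(1/60) = 31/60 ≈ 0.51667)
b = -3/2 (b = -6*(-2)*(-1)/8 = -(-3)*(-1)/2 = -1/8*12 = -3/2 ≈ -1.5000)
((52/40 - 63/E) - 111)*b = ((52/40 - 63/31/60) - 111)*(-3/2) = ((52*(1/40) - 63*60/31) - 111)*(-3/2) = ((13/10 - 3780/31) - 111)*(-3/2) = (-37397/310 - 111)*(-3/2) = -71807/310*(-3/2) = 215421/620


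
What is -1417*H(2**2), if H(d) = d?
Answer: -5668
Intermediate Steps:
-1417*H(2**2) = -1417*2**2 = -1417*4 = -5668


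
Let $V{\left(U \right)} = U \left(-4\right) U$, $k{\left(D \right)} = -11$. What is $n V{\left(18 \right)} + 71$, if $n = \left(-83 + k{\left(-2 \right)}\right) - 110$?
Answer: $264455$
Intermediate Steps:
$V{\left(U \right)} = - 4 U^{2}$ ($V{\left(U \right)} = - 4 U U = - 4 U^{2}$)
$n = -204$ ($n = \left(-83 - 11\right) - 110 = -94 - 110 = -204$)
$n V{\left(18 \right)} + 71 = - 204 \left(- 4 \cdot 18^{2}\right) + 71 = - 204 \left(\left(-4\right) 324\right) + 71 = \left(-204\right) \left(-1296\right) + 71 = 264384 + 71 = 264455$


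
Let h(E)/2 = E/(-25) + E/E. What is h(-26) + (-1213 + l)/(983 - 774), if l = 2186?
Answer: 45643/5225 ≈ 8.7355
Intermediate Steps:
h(E) = 2 - 2*E/25 (h(E) = 2*(E/(-25) + E/E) = 2*(E*(-1/25) + 1) = 2*(-E/25 + 1) = 2*(1 - E/25) = 2 - 2*E/25)
h(-26) + (-1213 + l)/(983 - 774) = (2 - 2/25*(-26)) + (-1213 + 2186)/(983 - 774) = (2 + 52/25) + 973/209 = 102/25 + 973*(1/209) = 102/25 + 973/209 = 45643/5225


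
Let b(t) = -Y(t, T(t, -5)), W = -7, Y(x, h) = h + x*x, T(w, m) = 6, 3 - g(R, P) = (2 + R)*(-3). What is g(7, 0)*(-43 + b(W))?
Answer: -2940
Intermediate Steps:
g(R, P) = 9 + 3*R (g(R, P) = 3 - (2 + R)*(-3) = 3 - (-6 - 3*R) = 3 + (6 + 3*R) = 9 + 3*R)
Y(x, h) = h + x**2
b(t) = -6 - t**2 (b(t) = -(6 + t**2) = -6 - t**2)
g(7, 0)*(-43 + b(W)) = (9 + 3*7)*(-43 + (-6 - 1*(-7)**2)) = (9 + 21)*(-43 + (-6 - 1*49)) = 30*(-43 + (-6 - 49)) = 30*(-43 - 55) = 30*(-98) = -2940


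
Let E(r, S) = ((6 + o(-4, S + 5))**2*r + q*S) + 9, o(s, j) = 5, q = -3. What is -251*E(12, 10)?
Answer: -359181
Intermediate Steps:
E(r, S) = 9 - 3*S + 121*r (E(r, S) = ((6 + 5)**2*r - 3*S) + 9 = (11**2*r - 3*S) + 9 = (121*r - 3*S) + 9 = (-3*S + 121*r) + 9 = 9 - 3*S + 121*r)
-251*E(12, 10) = -251*(9 - 3*10 + 121*12) = -251*(9 - 30 + 1452) = -251*1431 = -359181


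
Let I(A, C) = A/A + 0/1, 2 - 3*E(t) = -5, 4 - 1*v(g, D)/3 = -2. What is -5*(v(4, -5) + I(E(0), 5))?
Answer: -95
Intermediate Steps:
v(g, D) = 18 (v(g, D) = 12 - 3*(-2) = 12 + 6 = 18)
E(t) = 7/3 (E(t) = 2/3 - 1/3*(-5) = 2/3 + 5/3 = 7/3)
I(A, C) = 1 (I(A, C) = 1 + 0*1 = 1 + 0 = 1)
-5*(v(4, -5) + I(E(0), 5)) = -5*(18 + 1) = -5*19 = -95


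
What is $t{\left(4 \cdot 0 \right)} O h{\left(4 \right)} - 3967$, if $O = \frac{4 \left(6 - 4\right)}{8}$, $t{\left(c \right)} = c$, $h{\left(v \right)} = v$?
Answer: $-3967$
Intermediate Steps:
$O = 1$ ($O = 4 \cdot 2 \cdot \frac{1}{8} = 8 \cdot \frac{1}{8} = 1$)
$t{\left(4 \cdot 0 \right)} O h{\left(4 \right)} - 3967 = 4 \cdot 0 \cdot 1 \cdot 4 - 3967 = 0 \cdot 1 \cdot 4 - 3967 = 0 \cdot 4 - 3967 = 0 - 3967 = -3967$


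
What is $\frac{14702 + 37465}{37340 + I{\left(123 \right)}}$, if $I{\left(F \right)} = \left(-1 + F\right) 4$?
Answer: $\frac{52167}{37828} \approx 1.3791$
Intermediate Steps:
$I{\left(F \right)} = -4 + 4 F$
$\frac{14702 + 37465}{37340 + I{\left(123 \right)}} = \frac{14702 + 37465}{37340 + \left(-4 + 4 \cdot 123\right)} = \frac{52167}{37340 + \left(-4 + 492\right)} = \frac{52167}{37340 + 488} = \frac{52167}{37828}$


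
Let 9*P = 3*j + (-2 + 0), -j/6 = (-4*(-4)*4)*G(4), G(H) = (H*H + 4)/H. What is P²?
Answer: 33200644/81 ≈ 4.0988e+5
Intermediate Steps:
G(H) = (4 + H²)/H (G(H) = (H² + 4)/H = (4 + H²)/H)
j = -1920 (j = -6*-4*(-4)*4*(4 + 4/4) = -6*16*4*(4 + 4*(¼)) = -384*(4 + 1) = -384*5 = -6*320 = -1920)
P = -5762/9 (P = (3*(-1920) + (-2 + 0))/9 = (-5760 - 2)/9 = (⅑)*(-5762) = -5762/9 ≈ -640.22)
P² = (-5762/9)² = 33200644/81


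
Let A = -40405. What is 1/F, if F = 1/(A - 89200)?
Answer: -129605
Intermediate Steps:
F = -1/129605 (F = 1/(-40405 - 89200) = 1/(-129605) = -1/129605 ≈ -7.7157e-6)
1/F = 1/(-1/129605) = -129605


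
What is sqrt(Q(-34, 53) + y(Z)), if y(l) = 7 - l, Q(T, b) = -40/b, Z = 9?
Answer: I*sqrt(7738)/53 ≈ 1.6597*I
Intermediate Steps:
sqrt(Q(-34, 53) + y(Z)) = sqrt(-40/53 + (7 - 1*9)) = sqrt(-40*1/53 + (7 - 9)) = sqrt(-40/53 - 2) = sqrt(-146/53) = I*sqrt(7738)/53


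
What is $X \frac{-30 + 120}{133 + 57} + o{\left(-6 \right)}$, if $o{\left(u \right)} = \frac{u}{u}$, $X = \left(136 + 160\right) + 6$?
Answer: $\frac{2737}{19} \approx 144.05$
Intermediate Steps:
$X = 302$ ($X = 296 + 6 = 302$)
$o{\left(u \right)} = 1$
$X \frac{-30 + 120}{133 + 57} + o{\left(-6 \right)} = 302 \frac{-30 + 120}{133 + 57} + 1 = 302 \cdot \frac{90}{190} + 1 = 302 \cdot 90 \cdot \frac{1}{190} + 1 = 302 \cdot \frac{9}{19} + 1 = \frac{2718}{19} + 1 = \frac{2737}{19}$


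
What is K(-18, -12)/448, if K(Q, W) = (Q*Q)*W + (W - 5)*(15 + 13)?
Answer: -1091/112 ≈ -9.7411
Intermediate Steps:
K(Q, W) = -140 + 28*W + W*Q**2 (K(Q, W) = Q**2*W + (-5 + W)*28 = W*Q**2 + (-140 + 28*W) = -140 + 28*W + W*Q**2)
K(-18, -12)/448 = (-140 + 28*(-12) - 12*(-18)**2)/448 = (-140 - 336 - 12*324)*(1/448) = (-140 - 336 - 3888)*(1/448) = -4364*1/448 = -1091/112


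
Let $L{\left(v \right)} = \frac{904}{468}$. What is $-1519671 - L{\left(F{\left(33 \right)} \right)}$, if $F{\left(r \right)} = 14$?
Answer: $- \frac{177801733}{117} \approx -1.5197 \cdot 10^{6}$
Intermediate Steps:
$L{\left(v \right)} = \frac{226}{117}$ ($L{\left(v \right)} = 904 \cdot \frac{1}{468} = \frac{226}{117}$)
$-1519671 - L{\left(F{\left(33 \right)} \right)} = -1519671 - \frac{226}{117} = - \frac{177801733}{117}$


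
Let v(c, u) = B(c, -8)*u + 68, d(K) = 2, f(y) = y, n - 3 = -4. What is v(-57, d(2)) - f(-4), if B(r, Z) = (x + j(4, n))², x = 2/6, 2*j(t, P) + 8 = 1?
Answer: 1657/18 ≈ 92.056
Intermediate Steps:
n = -1 (n = 3 - 4 = -1)
j(t, P) = -7/2 (j(t, P) = -4 + (½)*1 = -4 + ½ = -7/2)
x = ⅓ (x = 2*(⅙) = ⅓ ≈ 0.33333)
B(r, Z) = 361/36 (B(r, Z) = (⅓ - 7/2)² = (-19/6)² = 361/36)
v(c, u) = 68 + 361*u/36 (v(c, u) = 361*u/36 + 68 = 68 + 361*u/36)
v(-57, d(2)) - f(-4) = (68 + (361/36)*2) - 1*(-4) = (68 + 361/18) + 4 = 1585/18 + 4 = 1657/18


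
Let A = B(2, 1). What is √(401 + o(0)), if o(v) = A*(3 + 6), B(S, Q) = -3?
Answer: √374 ≈ 19.339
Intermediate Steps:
A = -3
o(v) = -27 (o(v) = -3*(3 + 6) = -3*9 = -27)
√(401 + o(0)) = √(401 - 27) = √374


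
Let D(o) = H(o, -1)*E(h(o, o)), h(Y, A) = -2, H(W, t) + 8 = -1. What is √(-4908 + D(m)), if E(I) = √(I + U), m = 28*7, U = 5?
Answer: √(-4908 - 9*√3) ≈ 70.168*I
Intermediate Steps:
H(W, t) = -9 (H(W, t) = -8 - 1 = -9)
m = 196
E(I) = √(5 + I) (E(I) = √(I + 5) = √(5 + I))
D(o) = -9*√3 (D(o) = -9*√(5 - 2) = -9*√3)
√(-4908 + D(m)) = √(-4908 - 9*√3)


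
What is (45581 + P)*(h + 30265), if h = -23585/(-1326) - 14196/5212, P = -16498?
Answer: 1521541896874433/1727778 ≈ 8.8063e+8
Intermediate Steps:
h = 26025281/1727778 (h = -23585*(-1/1326) - 14196*1/5212 = 23585/1326 - 3549/1303 = 26025281/1727778 ≈ 15.063)
(45581 + P)*(h + 30265) = (45581 - 16498)*(26025281/1727778 + 30265) = 29083*(52317226451/1727778) = 1521541896874433/1727778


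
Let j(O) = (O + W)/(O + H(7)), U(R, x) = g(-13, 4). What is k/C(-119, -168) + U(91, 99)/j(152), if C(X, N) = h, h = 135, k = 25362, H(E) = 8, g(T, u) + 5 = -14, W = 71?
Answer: 582814/3345 ≈ 174.23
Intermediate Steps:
g(T, u) = -19 (g(T, u) = -5 - 14 = -19)
U(R, x) = -19
j(O) = (71 + O)/(8 + O) (j(O) = (O + 71)/(O + 8) = (71 + O)/(8 + O))
C(X, N) = 135
k/C(-119, -168) + U(91, 99)/j(152) = 25362/135 - 19*(8 + 152)/(71 + 152) = 25362*(1/135) - 19/(223/160) = 2818/15 - 19/((1/160)*223) = 2818/15 - 19/223/160 = 2818/15 - 19*160/223 = 2818/15 - 3040/223 = 582814/3345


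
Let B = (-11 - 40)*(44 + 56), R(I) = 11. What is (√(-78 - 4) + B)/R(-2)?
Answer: -5100/11 + I*√82/11 ≈ -463.64 + 0.82322*I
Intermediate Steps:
B = -5100 (B = -51*100 = -5100)
(√(-78 - 4) + B)/R(-2) = (√(-78 - 4) - 5100)/11 = (√(-82) - 5100)/11 = (I*√82 - 5100)/11 = (-5100 + I*√82)/11 = -5100/11 + I*√82/11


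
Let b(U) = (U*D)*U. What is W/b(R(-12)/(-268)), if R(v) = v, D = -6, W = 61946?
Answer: -139037797/27 ≈ -5.1496e+6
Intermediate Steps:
b(U) = -6*U² (b(U) = (U*(-6))*U = (-6*U)*U = -6*U²)
W/b(R(-12)/(-268)) = 61946/((-6*(-12/(-268))²)) = 61946/((-6*(-12*(-1/268))²)) = 61946/((-6*(3/67)²)) = 61946/((-6*9/4489)) = 61946/(-54/4489) = 61946*(-4489/54) = -139037797/27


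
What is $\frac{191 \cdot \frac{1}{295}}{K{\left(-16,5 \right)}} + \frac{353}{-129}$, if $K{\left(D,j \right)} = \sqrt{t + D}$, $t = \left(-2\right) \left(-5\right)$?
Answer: $- \frac{353}{129} - \frac{191 i \sqrt{6}}{1770} \approx -2.7364 - 0.26432 i$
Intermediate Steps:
$t = 10$
$K{\left(D,j \right)} = \sqrt{10 + D}$
$\frac{191 \cdot \frac{1}{295}}{K{\left(-16,5 \right)}} + \frac{353}{-129} = \frac{191 \cdot \frac{1}{295}}{\sqrt{10 - 16}} + \frac{353}{-129} = \frac{191 \cdot \frac{1}{295}}{\sqrt{-6}} + 353 \left(- \frac{1}{129}\right) = \frac{191}{295 i \sqrt{6}} - \frac{353}{129} = \frac{191 \left(- \frac{i \sqrt{6}}{6}\right)}{295} - \frac{353}{129} = - \frac{191 i \sqrt{6}}{1770} - \frac{353}{129} = - \frac{353}{129} - \frac{191 i \sqrt{6}}{1770}$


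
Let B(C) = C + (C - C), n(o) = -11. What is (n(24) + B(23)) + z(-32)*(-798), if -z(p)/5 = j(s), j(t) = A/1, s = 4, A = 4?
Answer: 15972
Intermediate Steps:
j(t) = 4 (j(t) = 4/1 = 4*1 = 4)
z(p) = -20 (z(p) = -5*4 = -20)
B(C) = C (B(C) = C + 0 = C)
(n(24) + B(23)) + z(-32)*(-798) = (-11 + 23) - 20*(-798) = 12 + 15960 = 15972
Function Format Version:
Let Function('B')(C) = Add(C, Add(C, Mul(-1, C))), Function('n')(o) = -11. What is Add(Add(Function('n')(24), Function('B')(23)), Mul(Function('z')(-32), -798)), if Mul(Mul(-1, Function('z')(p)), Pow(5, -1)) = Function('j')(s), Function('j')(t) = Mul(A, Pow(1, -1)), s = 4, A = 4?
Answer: 15972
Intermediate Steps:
Function('j')(t) = 4 (Function('j')(t) = Mul(4, Pow(1, -1)) = Mul(4, 1) = 4)
Function('z')(p) = -20 (Function('z')(p) = Mul(-5, 4) = -20)
Function('B')(C) = C (Function('B')(C) = Add(C, 0) = C)
Add(Add(Function('n')(24), Function('B')(23)), Mul(Function('z')(-32), -798)) = Add(Add(-11, 23), Mul(-20, -798)) = Add(12, 15960) = 15972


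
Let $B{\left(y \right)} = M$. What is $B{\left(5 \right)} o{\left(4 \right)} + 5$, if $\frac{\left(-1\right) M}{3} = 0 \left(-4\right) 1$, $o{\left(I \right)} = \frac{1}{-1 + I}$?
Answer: $5$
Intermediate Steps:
$M = 0$ ($M = - 3 \cdot 0 \left(-4\right) 1 = - 3 \cdot 0 \cdot 1 = \left(-3\right) 0 = 0$)
$B{\left(y \right)} = 0$
$B{\left(5 \right)} o{\left(4 \right)} + 5 = \frac{0}{-1 + 4} + 5 = \frac{0}{3} + 5 = 0 \cdot \frac{1}{3} + 5 = 0 + 5 = 5$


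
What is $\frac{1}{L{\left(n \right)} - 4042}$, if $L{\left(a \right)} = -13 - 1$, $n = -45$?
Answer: $- \frac{1}{4056} \approx -0.00024655$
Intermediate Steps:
$L{\left(a \right)} = -14$
$\frac{1}{L{\left(n \right)} - 4042} = \frac{1}{-14 - 4042} = \frac{1}{-4056} = - \frac{1}{4056}$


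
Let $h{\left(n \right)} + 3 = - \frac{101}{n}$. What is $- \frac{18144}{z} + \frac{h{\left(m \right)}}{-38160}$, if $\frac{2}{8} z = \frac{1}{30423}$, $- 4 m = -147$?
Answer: $- \frac{154821324937943}{1121904} \approx -1.38 \cdot 10^{8}$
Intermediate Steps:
$m = \frac{147}{4}$ ($m = \left(- \frac{1}{4}\right) \left(-147\right) = \frac{147}{4} \approx 36.75$)
$z = \frac{4}{30423} \approx 0.00013148$
$h{\left(n \right)} = -3 - \frac{101}{n}$
$- \frac{18144}{z} + \frac{h{\left(m \right)}}{-38160} = - \frac{18144}{\frac{4}{30423}} + \frac{-3 - \frac{101}{\frac{147}{4}}}{-38160} = \left(-18144\right) \frac{30423}{4} + \left(-3 - \frac{404}{147}\right) \left(- \frac{1}{38160}\right) = -137998728 + \left(-3 - \frac{404}{147}\right) \left(- \frac{1}{38160}\right) = -137998728 - - \frac{169}{1121904} = -137998728 + \frac{169}{1121904} = - \frac{154821324937943}{1121904}$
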